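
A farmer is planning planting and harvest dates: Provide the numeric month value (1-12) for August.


Calendar month order:
7. July
8. August <--
9. September
August is month number 8

8


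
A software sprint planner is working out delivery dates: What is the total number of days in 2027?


Year: 2027
Check leap year rules:
Divisible by 4? No
2027 is not a leap year
Days: 365

365


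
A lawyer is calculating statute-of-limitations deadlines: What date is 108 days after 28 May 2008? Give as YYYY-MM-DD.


Start: 2008-05-28
Adding 108 days
Days remaining in May: 3
After May: 105 days still to add
June 2008: 30 days, 75 remaining
July 2008: 31 days, 44 remaining
August 2008: 31 days, 13 remaining
September 2008 has 30 days, need 13
Result: 2008-09-13

2008-09-13


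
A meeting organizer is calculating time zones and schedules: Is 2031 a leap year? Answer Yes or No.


Year: 2031
Divisible by 4? 2031 / 4 = 507.75 -> No
Not divisible by 4, so NOT a leap year

No


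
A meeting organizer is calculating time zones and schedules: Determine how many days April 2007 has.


Month: April
Year: 2007
April is a 30-day month
Total: 30 days

30


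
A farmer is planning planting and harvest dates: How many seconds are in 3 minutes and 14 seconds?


Minutes: 3
Seconds: 14
Convert minutes to seconds: 3 x 60 = 180
Add remaining seconds: 180 + 14 = 194

194


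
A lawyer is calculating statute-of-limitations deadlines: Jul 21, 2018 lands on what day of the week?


Date: 2018-07-21
January 1, 2018 is a Monday
Day of year: 202
Offset from Jan 1: 201 days
201 mod 7 = 5
Result: Saturday

Saturday


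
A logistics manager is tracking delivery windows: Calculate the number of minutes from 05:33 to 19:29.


Start time: 05:33 = 333 minutes from midnight
End time: 19:29 = 1169 minutes from midnight
Difference: 1169 - 333 = 836 minutes
That is 13 hours and 56 minutes

836


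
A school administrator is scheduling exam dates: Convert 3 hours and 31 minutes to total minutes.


Hours: 3
Extra minutes: 31
Minutes per hour: 60
Hours to minutes: 3 x 60 = 180
Total: 180 + 31 = 211

211


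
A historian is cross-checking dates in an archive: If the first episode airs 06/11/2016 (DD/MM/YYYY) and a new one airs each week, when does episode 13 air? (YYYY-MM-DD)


First occurrence: 2016-11-06 (occurrence 1)
Each occurrence is 7 days after the previous.
Occurrence 13 is 12 weeks after the first.
12 weeks = 84 days
2016-11-06 + 84 days = 2017-01-29

2017-01-29


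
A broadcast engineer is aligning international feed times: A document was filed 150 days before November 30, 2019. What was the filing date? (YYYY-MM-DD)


Start: 2019-11-30
Subtracting 150 days
Days already passed in November: 30
After going back through November: 120 more days to subtract
October 2019: 31 days, 89 remaining
September 2019: 30 days, 59 remaining
August 2019: 31 days, 28 remaining
July 2019 has 31 days, need 28
Result: 2019-07-03

2019-07-03


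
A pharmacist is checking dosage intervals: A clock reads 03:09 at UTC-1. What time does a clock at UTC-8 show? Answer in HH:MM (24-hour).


Local time: 03:09 at UTC-1 (offset -1h)
Target zone: UTC-8 (offset -8h)
Difference: -8 - (-1) = -7 hours
Calculation: 3 + (-7) = -4
Wraparound: (-4) mod 24 = 20
Result: 20:09

20:09


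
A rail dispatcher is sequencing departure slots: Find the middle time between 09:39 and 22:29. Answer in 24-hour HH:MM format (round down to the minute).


Start time: 09:39 = 579 minutes from midnight
End time: 22:29 = 1349 minutes from midnight
Sum: 579 + 1349 = 1928
Midpoint: 1928 / 2 = 964 minutes
Convert: 964 / 60 = 16 hours, 4 minutes
Result: 16:04

16:04


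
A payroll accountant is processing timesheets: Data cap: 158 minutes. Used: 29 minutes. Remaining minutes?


Total budget: 158 minutes
Time used: 29 minutes
Remaining: 158 - 29 = 129 minutes
Percent used: 18.4%
Percent remaining: 81.6%

129


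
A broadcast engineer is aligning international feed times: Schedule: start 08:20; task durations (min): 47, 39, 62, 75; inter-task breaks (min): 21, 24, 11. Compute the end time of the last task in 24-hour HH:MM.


Start: 08:20 = 500 min from midnight
  after task 1 (47 min): 09:07
  after break (21 min): 09:28
  after task 2 (39 min): 10:07
  after break (24 min): 10:31
  after task 3 (62 min): 11:33
  after break (11 min): 11:44
  after task 4 (75 min): 12:59
Total elapsed: 279 minutes
End time: 12:59

12:59


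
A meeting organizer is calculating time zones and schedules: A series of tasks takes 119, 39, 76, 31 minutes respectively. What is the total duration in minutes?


Durations: 119, 39, 76, 31
Running sum: 119
+ 39 = 158
+ 76 = 234
+ 31 = 265
Total duration: 265 minutes
That is 4 hours and 25 minutes

265


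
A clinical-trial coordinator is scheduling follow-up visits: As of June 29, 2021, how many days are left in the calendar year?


Start: June 29, 2021
End: December 31, 2021
Days left in June: 1
July: 31
August: 31
September: 30
October: 31
... plus remaining months
Sum of remaining months: 184
Total: 1 + 184 = 185

185


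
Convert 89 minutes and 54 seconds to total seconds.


Minutes: 89
Extra seconds: 54
Seconds per minute: 60
Minutes to seconds: 89 x 60 = 5340
Total: 5340 + 54 = 5394

5394


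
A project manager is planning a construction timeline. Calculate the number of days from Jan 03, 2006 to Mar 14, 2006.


Start date: 2006-01-03
End date: 2006-03-14
Jan 2006: +29 days
Feb 2006: +28 days
Mar 2006: +13 days
Total: 70 days

70


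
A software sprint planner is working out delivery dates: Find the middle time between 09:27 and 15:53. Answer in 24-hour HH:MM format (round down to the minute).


Start time: 09:27 = 567 minutes from midnight
End time: 15:53 = 953 minutes from midnight
Sum: 567 + 953 = 1520
Midpoint: 1520 / 2 = 760 minutes
Convert: 760 / 60 = 12 hours, 40 minutes
Result: 12:40

12:40


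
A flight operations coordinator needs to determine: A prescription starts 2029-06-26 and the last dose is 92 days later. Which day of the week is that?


Start: 2029-06-26 (Tuesday)
Step 1 - find target date: add 92 days
  2029-06-26 + 92 days = 2029-09-26
Step 2 - day of week:
  92 mod 7 = 1
  Tuesday + 1 days -> Wednesday
Result: Wednesday (2029-09-26)

Wednesday


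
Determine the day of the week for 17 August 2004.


Date: 2004-08-17
January 1, 2004 is a Thursday
Day of year: 230
Offset from Jan 1: 229 days
229 mod 7 = 5
Result: Tuesday

Tuesday


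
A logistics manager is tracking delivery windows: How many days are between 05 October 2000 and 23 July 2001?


Start date: 2000-10-05
End date: 2001-07-23
Oct 2000: +27 days
Nov 2000: +30 days
Dec 2000: +31 days
... (7 more months)
Total: 291 days

291


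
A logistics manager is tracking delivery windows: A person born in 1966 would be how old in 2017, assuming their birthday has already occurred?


Birth year: 1966
Current year: 2017
Age = current year - birth year
Age = 2017 - 1966 = 51

51


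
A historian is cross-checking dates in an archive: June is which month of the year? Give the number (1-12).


Calendar month order:
5. May
6. June <--
7. July
June is month number 6

6


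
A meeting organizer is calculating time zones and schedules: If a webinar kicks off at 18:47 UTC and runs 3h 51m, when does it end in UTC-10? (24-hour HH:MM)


Start: 18:47 in UTC
Step 1 - add duration:
  minutes: 47 + 51 = 98 (carry 1h)
  hours: 18 + 3 + 1 = 22
  end in UTC: 22:38
Step 2 - convert UTC -> UTC-10:
  offset difference: -10 - (0) = -10 hours
  22 + (-10) = 12 -> mod 24 = 12
Result: 12:38 in UTC-10

12:38


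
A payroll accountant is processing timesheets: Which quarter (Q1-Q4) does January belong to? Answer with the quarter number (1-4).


Month: January (month 1)
Q1: January-March (months 1-3)
Q2: April-June (months 4-6)
Q3: July-September (months 7-9)
Q4: October-December (months 10-12)
Month 1 falls in Q1

1


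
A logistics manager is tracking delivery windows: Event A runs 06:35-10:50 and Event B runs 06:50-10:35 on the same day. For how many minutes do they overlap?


Interval A: [395, 650] minutes from midnight
Interval B: [410, 635] minutes from midnight
Overlap start = max(395, 410) = 410
Overlap end = min(650, 635) = 635
Overlap = 635 - 410 = 225 minutes

225


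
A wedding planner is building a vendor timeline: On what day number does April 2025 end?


Month: April
Year: 2025
April is a 30-day month
Total: 30 days

30


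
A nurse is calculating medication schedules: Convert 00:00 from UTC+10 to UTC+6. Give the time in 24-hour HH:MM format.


Local time: 00:00 at UTC+10 (offset 10h)
Target zone: UTC+6 (offset 6h)
Difference: 6 - (10) = -4 hours
Calculation: 0 + (-4) = -4
Wraparound: (-4) mod 24 = 20
Result: 20:00

20:00


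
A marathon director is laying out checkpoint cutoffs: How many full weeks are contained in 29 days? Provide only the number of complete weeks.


Total days: 29
Days per week: 7
Division: 29 / 7 = 4 remainder 1
Complete weeks: 4
Remaining days: 1

4


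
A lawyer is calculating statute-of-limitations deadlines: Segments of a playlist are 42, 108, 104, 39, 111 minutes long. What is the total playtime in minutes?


Durations: 42, 108, 104, 39, 111
Running sum: 42
+ 108 = 150
+ 104 = 254
+ 39 = 293
+ 111 = 404
Total duration: 404 minutes
That is 6 hours and 44 minutes

404


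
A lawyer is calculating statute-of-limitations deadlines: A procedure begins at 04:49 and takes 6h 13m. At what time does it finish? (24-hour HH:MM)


Start time: 04:49
Adding: 6 hours 13 minutes
Minutes: 49 + 13 = 62
Minute overflow: 62 >= 60, so carry 1 hour, minutes = 2
Hours: 4 + 6 + 1 = 11
Result: 11:02

11:02


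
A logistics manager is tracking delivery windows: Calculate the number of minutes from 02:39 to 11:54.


Start time: 02:39 = 159 minutes from midnight
End time: 11:54 = 714 minutes from midnight
Difference: 714 - 159 = 555 minutes
That is 9 hours and 15 minutes

555


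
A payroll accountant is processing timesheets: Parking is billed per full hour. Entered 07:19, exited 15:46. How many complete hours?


Start: 07:19
End: 15:46
Hour difference: 15 - 7 = 8 hours
Minute difference: 46 - 19 = 27 minutes
Total minutes: 507
Complete hours: 507 / 60 = 8 (remainder 27)

8


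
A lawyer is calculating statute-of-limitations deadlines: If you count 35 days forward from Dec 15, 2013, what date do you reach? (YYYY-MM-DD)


Start: 2013-12-15
Adding 35 days
Days remaining in December: 16
After December: 19 days still to add
January 2014 has 31 days, need 19
Result: 2014-01-19

2014-01-19


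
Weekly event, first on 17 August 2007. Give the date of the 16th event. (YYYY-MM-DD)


First occurrence: 2007-08-17 (occurrence 1)
Each occurrence is 7 days after the previous.
Occurrence 16 is 15 weeks after the first.
15 weeks = 105 days
2007-08-17 + 105 days = 2007-11-30

2007-11-30


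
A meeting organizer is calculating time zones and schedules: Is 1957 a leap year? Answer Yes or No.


Year: 1957
Divisible by 4? 1957 / 4 = 489.25 -> No
Not divisible by 4, so NOT a leap year

No


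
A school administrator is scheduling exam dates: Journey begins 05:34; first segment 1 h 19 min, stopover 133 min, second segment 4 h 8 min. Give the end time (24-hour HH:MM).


Depart: 05:34
Leg 1: +79 min -> 06:53
Layover: +133 min -> 09:06
Leg 2: +248 min -> 13:14
Total travel: 460 minutes = 7h 40m
Arrival: 13:14

13:14


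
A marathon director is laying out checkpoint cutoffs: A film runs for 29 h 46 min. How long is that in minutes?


Hours: 29
Minutes: 46
Convert hours to minutes: 29 x 60 = 1740
Add remaining minutes: 1740 + 46 = 1786

1786


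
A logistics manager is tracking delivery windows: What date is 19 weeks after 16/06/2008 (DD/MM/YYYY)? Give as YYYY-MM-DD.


Start: 2008-06-16
Weeks to add: 19
Convert to days: 19 x 7 = 133 days
Add 133 days to 2008-06-16
Result: 2008-10-27

2008-10-27


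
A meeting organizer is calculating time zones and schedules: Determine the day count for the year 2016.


Year: 2016
Check leap year rules:
Divisible by 4? Yes
Divisible by 100? No
2016 is a leap year
Days: 366

366


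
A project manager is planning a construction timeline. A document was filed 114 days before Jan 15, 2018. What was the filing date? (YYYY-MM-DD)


Start: 2018-01-15
Subtracting 114 days
Days already passed in January: 15
After going back through January: 99 more days to subtract
December 2017: 31 days, 68 remaining
November 2017: 30 days, 38 remaining
October 2017: 31 days, 7 remaining
September 2017 has 30 days, need 7
Result: 2017-09-23

2017-09-23


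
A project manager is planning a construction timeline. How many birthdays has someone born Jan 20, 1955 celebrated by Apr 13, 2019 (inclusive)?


Birth: 1955-01-20
Reference: 2019-04-13
Year difference: 2019 - 1955 = 64
Has birthday (01-20) occurred by 04-13? Yes
Age in full years: 64

64


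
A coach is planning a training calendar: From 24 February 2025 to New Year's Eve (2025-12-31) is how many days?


Start: February 24, 2025
End: December 31, 2025
Days left in February: 4
March: 31
April: 30
May: 31
June: 30
... plus remaining months
Sum of remaining months: 306
Total: 4 + 306 = 310

310


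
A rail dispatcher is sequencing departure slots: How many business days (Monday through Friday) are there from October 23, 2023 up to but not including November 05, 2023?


Start: 2023-10-23 (Monday)
End (exclusive): 2023-11-05 (Sunday)
Total calendar days: 13
Full weeks: 13 // 7 = 1 -> 5 weekdays
Remaining 6 days starting on Monday:
  Mon(w), Tue(w), Wed(w), Thu(w), Fri(w), Sat(-) -> 5 weekdays
Total business days: 5 + 5 = 10

10


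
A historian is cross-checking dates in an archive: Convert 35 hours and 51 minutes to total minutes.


Hours: 35
Extra minutes: 51
Minutes per hour: 60
Hours to minutes: 35 x 60 = 2100
Total: 2100 + 51 = 2151

2151


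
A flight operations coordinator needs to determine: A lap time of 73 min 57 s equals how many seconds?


Minutes: 73
Seconds: 57
Convert minutes to seconds: 73 x 60 = 4380
Add remaining seconds: 4380 + 57 = 4437

4437


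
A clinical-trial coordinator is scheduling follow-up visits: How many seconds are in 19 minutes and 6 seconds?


Minutes: 19
Extra seconds: 6
Seconds per minute: 60
Minutes to seconds: 19 x 60 = 1140
Total: 1140 + 6 = 1146

1146


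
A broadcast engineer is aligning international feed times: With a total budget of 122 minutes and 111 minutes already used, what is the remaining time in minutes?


Total budget: 122 minutes
Time used: 111 minutes
Remaining: 122 - 111 = 11 minutes
Percent used: 91.0%
Percent remaining: 9.0%

11


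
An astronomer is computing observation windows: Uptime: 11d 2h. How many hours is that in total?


Days: 11
Extra hours: 2
Hours per day: 24
Days to hours: 11 x 24 = 264
Total: 264 + 2 = 266

266


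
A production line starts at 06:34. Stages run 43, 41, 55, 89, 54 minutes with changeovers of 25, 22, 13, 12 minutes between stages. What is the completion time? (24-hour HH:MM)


Start: 06:34 = 394 min from midnight
  after task 1 (43 min): 07:17
  after break (25 min): 07:42
  after task 2 (41 min): 08:23
  after break (22 min): 08:45
  after task 3 (55 min): 09:40
  after break (13 min): 09:53
  after task 4 (89 min): 11:22
  after break (12 min): 11:34
  after task 5 (54 min): 12:28
Total elapsed: 354 minutes
End time: 12:28

12:28


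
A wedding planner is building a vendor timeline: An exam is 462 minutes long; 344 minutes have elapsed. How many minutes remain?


Total budget: 462 minutes
Time used: 344 minutes
Remaining: 462 - 344 = 118 minutes
Percent used: 74.5%
Percent remaining: 25.5%

118


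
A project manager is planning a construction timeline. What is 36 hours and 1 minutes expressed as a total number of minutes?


Hours: 36
Minutes: 1
Convert hours to minutes: 36 x 60 = 2160
Add remaining minutes: 2160 + 1 = 2161

2161


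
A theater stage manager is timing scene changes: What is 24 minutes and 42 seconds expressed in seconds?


Minutes: 24
Extra seconds: 42
Seconds per minute: 60
Minutes to seconds: 24 x 60 = 1440
Total: 1440 + 42 = 1482

1482


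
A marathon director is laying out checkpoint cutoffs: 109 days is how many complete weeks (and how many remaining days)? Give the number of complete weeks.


Total days: 109
Days per week: 7
Division: 109 / 7 = 15 remainder 4
Complete weeks: 15
Remaining days: 4

15


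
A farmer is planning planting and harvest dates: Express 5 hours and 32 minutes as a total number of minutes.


Hours: 5
Extra minutes: 32
Minutes per hour: 60
Hours to minutes: 5 x 60 = 300
Total: 300 + 32 = 332

332


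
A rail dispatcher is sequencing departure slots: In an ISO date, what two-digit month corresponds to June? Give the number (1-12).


Calendar month order:
5. May
6. June <--
7. July
June is month number 6

6


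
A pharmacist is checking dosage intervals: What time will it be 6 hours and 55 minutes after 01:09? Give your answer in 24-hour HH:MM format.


Start time: 01:09
Adding: 6 hours 55 minutes
Minutes: 9 + 55 = 64
Minute overflow: 64 >= 60, so carry 1 hour, minutes = 4
Hours: 1 + 6 + 1 = 8
Result: 08:04

08:04


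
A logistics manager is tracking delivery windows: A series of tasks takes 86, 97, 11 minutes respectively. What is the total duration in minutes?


Durations: 86, 97, 11
Running sum: 86
+ 97 = 183
+ 11 = 194
Total duration: 194 minutes
That is 3 hours and 14 minutes

194


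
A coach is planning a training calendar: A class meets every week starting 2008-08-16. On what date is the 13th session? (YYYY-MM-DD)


First occurrence: 2008-08-16 (occurrence 1)
Each occurrence is 7 days after the previous.
Occurrence 13 is 12 weeks after the first.
12 weeks = 84 days
2008-08-16 + 84 days = 2008-11-08

2008-11-08


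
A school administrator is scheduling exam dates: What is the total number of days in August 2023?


Month: August
Year: 2023
August is a 31-day month
Total: 31 days

31


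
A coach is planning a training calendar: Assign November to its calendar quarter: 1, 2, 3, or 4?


Month: November (month 11)
Q1: January-March (months 1-3)
Q2: April-June (months 4-6)
Q3: July-September (months 7-9)
Q4: October-December (months 10-12)
Month 11 falls in Q4

4


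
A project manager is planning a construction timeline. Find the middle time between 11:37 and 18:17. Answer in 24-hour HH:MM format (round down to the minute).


Start time: 11:37 = 697 minutes from midnight
End time: 18:17 = 1097 minutes from midnight
Sum: 697 + 1097 = 1794
Midpoint: 1794 / 2 = 897 minutes
Convert: 897 / 60 = 14 hours, 57 minutes
Result: 14:57

14:57


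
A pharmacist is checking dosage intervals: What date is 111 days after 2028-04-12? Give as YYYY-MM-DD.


Start: 2028-04-12
Adding 111 days
Days remaining in April: 18
After April: 93 days still to add
May 2028: 31 days, 62 remaining
June 2028: 30 days, 32 remaining
July 2028: 31 days, 1 remaining
August 2028 has 31 days, need 1
Result: 2028-08-01

2028-08-01


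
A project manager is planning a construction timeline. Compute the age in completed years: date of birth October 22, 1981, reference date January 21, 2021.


Birth: 1981-10-22
Reference: 2021-01-21
Year difference: 2021 - 1981 = 40
Has birthday (10-22) occurred by 01-21? No
Birthday not yet reached this year -> subtract 1
Age in full years: 39

39


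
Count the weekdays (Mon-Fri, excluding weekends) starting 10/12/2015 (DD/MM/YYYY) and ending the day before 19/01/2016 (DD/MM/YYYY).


Start: 2015-12-10 (Thursday)
End (exclusive): 2016-01-19 (Tuesday)
Total calendar days: 40
Full weeks: 40 // 7 = 5 -> 25 weekdays
Remaining 5 days starting on Thursday:
  Thu(w), Fri(w), Sat(-), Sun(-), Mon(w) -> 3 weekdays
Total business days: 25 + 3 = 28

28


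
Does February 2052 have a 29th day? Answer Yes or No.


Year: 2052
Divisible by 4? 2052 / 4 = 513.0 -> Yes
Divisible by 100? 2052 / 100 = 20.52 -> No
Divisible by 4 but not 100, so it IS a leap year

Yes


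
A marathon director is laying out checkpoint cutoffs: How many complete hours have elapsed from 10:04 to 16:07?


Start: 10:04
End: 16:07
Hour difference: 16 - 10 = 6 hours
Minute difference: 7 - 4 = 3 minutes
Total minutes: 363
Complete hours: 363 / 60 = 6 (remainder 3)

6


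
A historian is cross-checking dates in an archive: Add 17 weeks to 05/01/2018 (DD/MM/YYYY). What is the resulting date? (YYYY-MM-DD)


Start: 2018-01-05
Weeks to add: 17
Convert to days: 17 x 7 = 119 days
Add 119 days to 2018-01-05
Result: 2018-05-04

2018-05-04


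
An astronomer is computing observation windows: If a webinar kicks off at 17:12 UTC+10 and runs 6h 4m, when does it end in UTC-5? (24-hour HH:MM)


Start: 17:12 in UTC+10
Step 1 - add duration:
  minutes: 12 + 4 = 16
  hours: 17 + 6 + 0 = 23
  end in UTC+10: 23:16
Step 2 - convert UTC+10 -> UTC-5:
  offset difference: -5 - (10) = -15 hours
  23 + (-15) = 8 -> mod 24 = 8
Result: 08:16 in UTC-5

08:16


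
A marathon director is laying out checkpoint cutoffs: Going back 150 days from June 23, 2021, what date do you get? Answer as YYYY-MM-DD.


Start: 2021-06-23
Subtracting 150 days
Days already passed in June: 23
After going back through June: 127 more days to subtract
May 2021: 31 days, 96 remaining
April 2021: 30 days, 66 remaining
March 2021: 31 days, 35 remaining
February 2021: 28 days, 7 remaining
Result: 2021-01-24

2021-01-24


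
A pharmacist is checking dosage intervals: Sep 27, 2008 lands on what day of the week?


Date: 2008-09-27
January 1, 2008 is a Tuesday
Day of year: 271
Offset from Jan 1: 270 days
270 mod 7 = 4
Result: Saturday

Saturday


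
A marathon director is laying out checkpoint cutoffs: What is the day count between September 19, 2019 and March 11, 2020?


Start date: 2019-09-19
End date: 2020-03-11
Sep 2019: +12 days
Oct 2019: +31 days
Nov 2019: +30 days
... (4 more months)
Total: 174 days

174


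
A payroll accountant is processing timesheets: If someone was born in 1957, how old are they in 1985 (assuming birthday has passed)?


Birth year: 1957
Current year: 1985
Age = current year - birth year
Age = 1985 - 1957 = 28

28


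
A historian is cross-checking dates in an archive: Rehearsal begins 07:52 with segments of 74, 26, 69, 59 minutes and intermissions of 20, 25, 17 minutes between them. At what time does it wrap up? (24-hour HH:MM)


Start: 07:52 = 472 min from midnight
  after task 1 (74 min): 09:06
  after break (20 min): 09:26
  after task 2 (26 min): 09:52
  after break (25 min): 10:17
  after task 3 (69 min): 11:26
  after break (17 min): 11:43
  after task 4 (59 min): 12:42
Total elapsed: 290 minutes
End time: 12:42

12:42


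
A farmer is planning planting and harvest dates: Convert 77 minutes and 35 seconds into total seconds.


Minutes: 77
Seconds: 35
Convert minutes to seconds: 77 x 60 = 4620
Add remaining seconds: 4620 + 35 = 4655

4655


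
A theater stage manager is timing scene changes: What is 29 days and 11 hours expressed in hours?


Days: 29
Extra hours: 11
Hours per day: 24
Days to hours: 29 x 24 = 696
Total: 696 + 11 = 707

707


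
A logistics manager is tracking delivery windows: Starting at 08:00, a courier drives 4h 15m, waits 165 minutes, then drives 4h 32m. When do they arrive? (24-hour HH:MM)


Depart: 08:00
Leg 1: +255 min -> 12:15
Layover: +165 min -> 15:00
Leg 2: +272 min -> 19:32
Total travel: 692 minutes = 11h 32m
Arrival: 19:32

19:32


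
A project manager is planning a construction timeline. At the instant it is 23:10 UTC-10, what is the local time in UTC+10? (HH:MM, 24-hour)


Local time: 23:10 at UTC-10 (offset -10h)
Target zone: UTC+10 (offset 10h)
Difference: 10 - (-10) = 20 hours
Calculation: 23 + (20) = 43
Wraparound: (43) mod 24 = 19
Result: 19:10

19:10


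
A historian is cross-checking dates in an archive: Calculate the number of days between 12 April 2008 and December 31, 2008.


Start: April 12, 2008
End: December 31, 2008
Days left in April: 18
May: 31
June: 30
July: 31
August: 31
... plus remaining months
Sum of remaining months: 245
Total: 18 + 245 = 263

263


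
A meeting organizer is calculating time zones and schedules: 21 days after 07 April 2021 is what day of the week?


Start: 2021-04-07 (Wednesday)
Step 1 - find target date: add 21 days
  2021-04-07 + 21 days = 2021-04-28
Step 2 - day of week:
  21 mod 7 = 0
  Wednesday + 0 days -> Wednesday
Result: Wednesday (2021-04-28)

Wednesday


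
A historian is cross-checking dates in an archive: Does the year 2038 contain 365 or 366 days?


Year: 2038
Check leap year rules:
Divisible by 4? No
2038 is not a leap year
Days: 365

365


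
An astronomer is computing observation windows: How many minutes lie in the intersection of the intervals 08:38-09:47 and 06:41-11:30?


Interval A: [518, 587] minutes from midnight
Interval B: [401, 690] minutes from midnight
Overlap start = max(518, 401) = 518
Overlap end = min(587, 690) = 587
Overlap = 587 - 518 = 69 minutes

69


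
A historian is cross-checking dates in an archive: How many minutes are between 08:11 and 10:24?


Start time: 08:11 = 491 minutes from midnight
End time: 10:24 = 624 minutes from midnight
Difference: 624 - 491 = 133 minutes
That is 2 hours and 13 minutes

133


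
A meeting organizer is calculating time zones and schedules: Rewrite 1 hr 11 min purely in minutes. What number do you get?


Hours: 1
Extra minutes: 11
Minutes per hour: 60
Hours to minutes: 1 x 60 = 60
Total: 60 + 11 = 71

71


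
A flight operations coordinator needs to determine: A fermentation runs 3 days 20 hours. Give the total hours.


Days: 3
Extra hours: 20
Hours per day: 24
Days to hours: 3 x 24 = 72
Total: 72 + 20 = 92

92


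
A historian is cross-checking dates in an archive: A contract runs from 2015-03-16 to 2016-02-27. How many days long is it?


Start date: 2015-03-16
End date: 2016-02-27
Mar 2015: +16 days
Apr 2015: +30 days
May 2015: +31 days
... (9 more months)
Total: 348 days

348


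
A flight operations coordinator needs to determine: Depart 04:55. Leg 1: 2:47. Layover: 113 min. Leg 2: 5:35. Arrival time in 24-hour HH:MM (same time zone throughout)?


Depart: 04:55
Leg 1: +167 min -> 07:42
Layover: +113 min -> 09:35
Leg 2: +335 min -> 15:10
Total travel: 615 minutes = 10h 15m
Arrival: 15:10

15:10


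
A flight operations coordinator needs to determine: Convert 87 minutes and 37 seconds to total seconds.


Minutes: 87
Extra seconds: 37
Seconds per minute: 60
Minutes to seconds: 87 x 60 = 5220
Total: 5220 + 37 = 5257

5257


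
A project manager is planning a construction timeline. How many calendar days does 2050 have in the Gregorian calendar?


Year: 2050
Check leap year rules:
Divisible by 4? No
2050 is not a leap year
Days: 365

365


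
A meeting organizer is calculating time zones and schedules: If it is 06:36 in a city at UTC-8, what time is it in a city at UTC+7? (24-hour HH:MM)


Local time: 06:36 at UTC-8 (offset -8h)
Target zone: UTC+7 (offset 7h)
Difference: 7 - (-8) = 15 hours
Calculation: 6 + (15) = 21
Result: 21:36

21:36


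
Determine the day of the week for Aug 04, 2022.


Date: 2022-08-04
January 1, 2022 is a Saturday
Day of year: 216
Offset from Jan 1: 215 days
215 mod 7 = 5
Result: Thursday

Thursday


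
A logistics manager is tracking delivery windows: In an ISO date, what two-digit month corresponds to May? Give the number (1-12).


Calendar month order:
4. April
5. May <--
6. June
May is month number 5

5


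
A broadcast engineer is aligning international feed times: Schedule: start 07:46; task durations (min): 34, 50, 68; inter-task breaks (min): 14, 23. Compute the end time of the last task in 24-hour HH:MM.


Start: 07:46 = 466 min from midnight
  after task 1 (34 min): 08:20
  after break (14 min): 08:34
  after task 2 (50 min): 09:24
  after break (23 min): 09:47
  after task 3 (68 min): 10:55
Total elapsed: 189 minutes
End time: 10:55

10:55


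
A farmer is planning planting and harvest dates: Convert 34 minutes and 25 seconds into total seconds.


Minutes: 34
Seconds: 25
Convert minutes to seconds: 34 x 60 = 2040
Add remaining seconds: 2040 + 25 = 2065

2065


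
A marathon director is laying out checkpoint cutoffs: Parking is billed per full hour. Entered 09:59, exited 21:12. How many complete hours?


Start: 09:59
End: 21:12
Hour difference: 21 - 9 = 12 hours
Minute difference: 12 - 59 = -47 minutes
Total minutes: 673
Complete hours: 673 / 60 = 11 (remainder 13)

11


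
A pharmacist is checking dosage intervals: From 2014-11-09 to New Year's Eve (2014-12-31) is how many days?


Start: November 09, 2014
End: December 31, 2014
Days left in November: 21
December: 31
Sum of remaining months: 31
Total: 21 + 31 = 52

52


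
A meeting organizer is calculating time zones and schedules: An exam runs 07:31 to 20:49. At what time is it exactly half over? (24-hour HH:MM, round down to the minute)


Start time: 07:31 = 451 minutes from midnight
End time: 20:49 = 1249 minutes from midnight
Sum: 451 + 1249 = 1700
Midpoint: 1700 / 2 = 850 minutes
Convert: 850 / 60 = 14 hours, 10 minutes
Result: 14:10

14:10


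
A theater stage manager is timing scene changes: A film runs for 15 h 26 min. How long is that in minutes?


Hours: 15
Minutes: 26
Convert hours to minutes: 15 x 60 = 900
Add remaining minutes: 900 + 26 = 926

926


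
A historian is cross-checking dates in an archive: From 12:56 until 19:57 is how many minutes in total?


Start time: 12:56 = 776 minutes from midnight
End time: 19:57 = 1197 minutes from midnight
Difference: 1197 - 776 = 421 minutes
That is 7 hours and 1 minutes

421


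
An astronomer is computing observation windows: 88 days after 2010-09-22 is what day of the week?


Start: 2010-09-22 (Wednesday)
Step 1 - find target date: add 88 days
  2010-09-22 + 88 days = 2010-12-19
Step 2 - day of week:
  88 mod 7 = 4
  Wednesday + 4 days -> Sunday
Result: Sunday (2010-12-19)

Sunday


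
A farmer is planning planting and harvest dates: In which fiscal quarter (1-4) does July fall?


Month: July (month 7)
Q1: January-March (months 1-3)
Q2: April-June (months 4-6)
Q3: July-September (months 7-9)
Q4: October-December (months 10-12)
Month 7 falls in Q3

3


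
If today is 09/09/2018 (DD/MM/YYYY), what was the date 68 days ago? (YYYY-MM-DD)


Start: 2018-09-09
Subtracting 68 days
Days already passed in September: 9
After going back through September: 59 more days to subtract
August 2018: 31 days, 28 remaining
July 2018 has 31 days, need 28
Result: 2018-07-03

2018-07-03


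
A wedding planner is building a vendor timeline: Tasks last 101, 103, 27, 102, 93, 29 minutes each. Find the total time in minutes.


Durations: 101, 103, 27, 102, 93, 29
Running sum: 101
+ 103 = 204
+ 27 = 231
+ 102 = 333
+ 93 = 426
+ 29 = 455
Total duration: 455 minutes
That is 7 hours and 35 minutes

455


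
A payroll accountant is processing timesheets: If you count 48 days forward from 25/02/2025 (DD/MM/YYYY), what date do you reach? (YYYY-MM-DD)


Start: 2025-02-25
Adding 48 days
Days remaining in February: 3
After February: 45 days still to add
March 2025: 31 days, 14 remaining
April 2025 has 30 days, need 14
Result: 2025-04-14

2025-04-14


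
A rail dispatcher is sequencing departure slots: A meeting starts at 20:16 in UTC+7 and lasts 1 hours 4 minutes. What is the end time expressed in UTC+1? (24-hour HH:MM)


Start: 20:16 in UTC+7
Step 1 - add duration:
  minutes: 16 + 4 = 20
  hours: 20 + 1 + 0 = 21
  end in UTC+7: 21:20
Step 2 - convert UTC+7 -> UTC+1:
  offset difference: 1 - (7) = -6 hours
  21 + (-6) = 15 -> mod 24 = 15
Result: 15:20 in UTC+1

15:20


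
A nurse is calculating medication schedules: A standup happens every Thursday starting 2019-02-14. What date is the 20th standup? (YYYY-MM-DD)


First occurrence: 2019-02-14 (occurrence 1)
Each occurrence is 7 days after the previous.
Occurrence 20 is 19 weeks after the first.
19 weeks = 133 days
2019-02-14 + 133 days = 2019-06-27

2019-06-27


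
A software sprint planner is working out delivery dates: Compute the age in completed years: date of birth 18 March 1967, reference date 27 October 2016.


Birth: 1967-03-18
Reference: 2016-10-27
Year difference: 2016 - 1967 = 49
Has birthday (03-18) occurred by 10-27? Yes
Age in full years: 49

49


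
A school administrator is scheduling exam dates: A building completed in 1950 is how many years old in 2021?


Birth year: 1950
Current year: 2021
Age = current year - birth year
Age = 2021 - 1950 = 71

71


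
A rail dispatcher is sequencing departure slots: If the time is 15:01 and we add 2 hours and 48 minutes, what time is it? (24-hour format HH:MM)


Start time: 15:01
Adding: 2 hours 48 minutes
Minutes: 1 + 48 = 49
Hours: 15 + 2 + 0 = 17
Result: 17:49

17:49


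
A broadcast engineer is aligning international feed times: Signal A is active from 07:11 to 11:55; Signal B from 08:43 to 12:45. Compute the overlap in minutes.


Interval A: [431, 715] minutes from midnight
Interval B: [523, 765] minutes from midnight
Overlap start = max(431, 523) = 523
Overlap end = min(715, 765) = 715
Overlap = 715 - 523 = 192 minutes

192


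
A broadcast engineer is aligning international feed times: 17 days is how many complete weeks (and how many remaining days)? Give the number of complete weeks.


Total days: 17
Days per week: 7
Division: 17 / 7 = 2 remainder 3
Complete weeks: 2
Remaining days: 3

2


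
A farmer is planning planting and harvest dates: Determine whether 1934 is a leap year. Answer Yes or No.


Year: 1934
Divisible by 4? 1934 / 4 = 483.5 -> No
Not divisible by 4, so NOT a leap year

No


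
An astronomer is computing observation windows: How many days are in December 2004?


Month: December
Year: 2004
December is a 31-day month
Total: 31 days

31


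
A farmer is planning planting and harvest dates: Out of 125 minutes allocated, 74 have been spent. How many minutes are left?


Total budget: 125 minutes
Time used: 74 minutes
Remaining: 125 - 74 = 51 minutes
Percent used: 59.2%
Percent remaining: 40.8%

51


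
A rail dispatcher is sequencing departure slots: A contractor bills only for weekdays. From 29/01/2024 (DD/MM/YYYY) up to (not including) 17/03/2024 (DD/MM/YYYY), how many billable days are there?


Start: 2024-01-29 (Monday)
End (exclusive): 2024-03-17 (Sunday)
Total calendar days: 48
Full weeks: 48 // 7 = 6 -> 30 weekdays
Remaining 6 days starting on Monday:
  Mon(w), Tue(w), Wed(w), Thu(w), Fri(w), Sat(-) -> 5 weekdays
Total business days: 30 + 5 = 35

35


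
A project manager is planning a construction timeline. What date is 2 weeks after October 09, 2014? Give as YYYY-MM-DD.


Start: 2014-10-09
Weeks to add: 2
Convert to days: 2 x 7 = 14 days
Add 14 days to 2014-10-09
Result: 2014-10-23

2014-10-23


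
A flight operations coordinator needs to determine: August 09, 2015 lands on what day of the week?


Date: 2015-08-09
January 1, 2015 is a Thursday
Day of year: 221
Offset from Jan 1: 220 days
220 mod 7 = 3
Result: Sunday

Sunday


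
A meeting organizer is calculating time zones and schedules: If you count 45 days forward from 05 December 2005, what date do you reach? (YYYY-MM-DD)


Start: 2005-12-05
Adding 45 days
Days remaining in December: 26
After December: 19 days still to add
January 2006 has 31 days, need 19
Result: 2006-01-19

2006-01-19


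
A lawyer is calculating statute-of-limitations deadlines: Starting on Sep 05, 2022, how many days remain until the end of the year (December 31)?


Start: September 05, 2022
End: December 31, 2022
Days left in September: 25
October: 31
November: 30
December: 31
Sum of remaining months: 92
Total: 25 + 92 = 117

117


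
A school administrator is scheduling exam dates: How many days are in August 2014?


Month: August
Year: 2014
August is a 31-day month
Total: 31 days

31


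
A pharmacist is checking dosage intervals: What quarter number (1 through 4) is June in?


Month: June (month 6)
Q1: January-March (months 1-3)
Q2: April-June (months 4-6)
Q3: July-September (months 7-9)
Q4: October-December (months 10-12)
Month 6 falls in Q2

2


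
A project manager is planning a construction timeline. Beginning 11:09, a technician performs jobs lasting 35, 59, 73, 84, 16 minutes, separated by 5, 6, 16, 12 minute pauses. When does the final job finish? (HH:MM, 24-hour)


Start: 11:09 = 669 min from midnight
  after task 1 (35 min): 11:44
  after break (5 min): 11:49
  after task 2 (59 min): 12:48
  after break (6 min): 12:54
  after task 3 (73 min): 14:07
  after break (16 min): 14:23
  after task 4 (84 min): 15:47
  after break (12 min): 15:59
  after task 5 (16 min): 16:15
Total elapsed: 306 minutes
End time: 16:15

16:15


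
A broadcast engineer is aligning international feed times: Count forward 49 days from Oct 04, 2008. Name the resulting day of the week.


Start: 2008-10-04 (Saturday)
Step 1 - find target date: add 49 days
  2008-10-04 + 49 days = 2008-11-22
Step 2 - day of week:
  49 mod 7 = 0
  Saturday + 0 days -> Saturday
Result: Saturday (2008-11-22)

Saturday


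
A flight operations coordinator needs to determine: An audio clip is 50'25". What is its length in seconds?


Minutes: 50
Seconds: 25
Convert minutes to seconds: 50 x 60 = 3000
Add remaining seconds: 3000 + 25 = 3025

3025


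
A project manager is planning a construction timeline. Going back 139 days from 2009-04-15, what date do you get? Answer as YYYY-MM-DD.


Start: 2009-04-15
Subtracting 139 days
Days already passed in April: 15
After going back through April: 124 more days to subtract
March 2009: 31 days, 93 remaining
February 2009: 28 days, 65 remaining
January 2009: 31 days, 34 remaining
December 2008: 31 days, 3 remaining
Result: 2008-11-27

2008-11-27


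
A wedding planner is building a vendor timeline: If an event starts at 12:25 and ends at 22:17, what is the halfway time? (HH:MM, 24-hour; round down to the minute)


Start time: 12:25 = 745 minutes from midnight
End time: 22:17 = 1337 minutes from midnight
Sum: 745 + 1337 = 2082
Midpoint: 2082 / 2 = 1041 minutes
Convert: 1041 / 60 = 17 hours, 21 minutes
Result: 17:21

17:21


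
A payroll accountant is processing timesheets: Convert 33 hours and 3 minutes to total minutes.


Hours: 33
Extra minutes: 3
Minutes per hour: 60
Hours to minutes: 33 x 60 = 1980
Total: 1980 + 3 = 1983

1983


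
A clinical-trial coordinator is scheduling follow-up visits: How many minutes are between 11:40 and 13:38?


Start time: 11:40 = 700 minutes from midnight
End time: 13:38 = 818 minutes from midnight
Difference: 818 - 700 = 118 minutes
That is 1 hours and 58 minutes

118


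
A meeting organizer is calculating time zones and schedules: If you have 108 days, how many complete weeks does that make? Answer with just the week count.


Total days: 108
Days per week: 7
Division: 108 / 7 = 15 remainder 3
Complete weeks: 15
Remaining days: 3

15


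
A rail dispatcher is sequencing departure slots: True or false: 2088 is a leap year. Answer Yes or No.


Year: 2088
Divisible by 4? 2088 / 4 = 522.0 -> Yes
Divisible by 100? 2088 / 100 = 20.88 -> No
Divisible by 4 but not 100, so it IS a leap year

Yes


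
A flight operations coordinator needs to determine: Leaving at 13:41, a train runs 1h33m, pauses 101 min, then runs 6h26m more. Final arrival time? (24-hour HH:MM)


Depart: 13:41
Leg 1: +93 min -> 15:14
Layover: +101 min -> 16:55
Leg 2: +386 min -> 23:21
Total travel: 580 minutes = 9h 40m
Arrival: 23:21

23:21


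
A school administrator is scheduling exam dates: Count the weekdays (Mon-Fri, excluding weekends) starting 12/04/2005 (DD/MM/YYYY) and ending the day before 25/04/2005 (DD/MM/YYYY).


Start: 2005-04-12 (Tuesday)
End (exclusive): 2005-04-25 (Monday)
Total calendar days: 13
Full weeks: 13 // 7 = 1 -> 5 weekdays
Remaining 6 days starting on Tuesday:
  Tue(w), Wed(w), Thu(w), Fri(w), Sat(-), Sun(-) -> 4 weekdays
Total business days: 5 + 4 = 9

9
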